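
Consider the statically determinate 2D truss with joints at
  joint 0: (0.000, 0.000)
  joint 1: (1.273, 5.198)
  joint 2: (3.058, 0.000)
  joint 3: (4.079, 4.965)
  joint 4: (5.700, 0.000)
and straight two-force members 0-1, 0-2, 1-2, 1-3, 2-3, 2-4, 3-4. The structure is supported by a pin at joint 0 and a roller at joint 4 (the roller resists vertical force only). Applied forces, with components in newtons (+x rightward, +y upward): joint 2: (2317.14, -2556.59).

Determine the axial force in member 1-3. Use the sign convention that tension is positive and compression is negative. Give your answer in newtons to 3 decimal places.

-720.072

N=5 nodes, M=7 members, R=3 reactions → 2N=10, M+R=10
member 0 (0-1): L=5.3516, (cx,cy)=(0.2379,0.9713)
member 1 (0-2): L=3.0580, (cx,cy)=(1.0000,0.0000)
member 2 (1-2): L=5.4959, (cx,cy)=(0.3248,-0.9458)
member 3 (1-3): L=2.8157, (cx,cy)=(0.9966,-0.0828)
member 4 (2-3): L=5.0689, (cx,cy)=(0.2014,0.9795)
member 5 (2-4): L=2.6420, (cx,cy)=(1.0000,0.0000)
member 6 (3-4): L=5.2229, (cx,cy)=(0.3104,-0.9506)
solve A·x = −loads:
  F[0-1] = -1220.0208 N (compression)
  F[0-2] = +2607.3492 N (tension)
  F[1-2] = +1315.9282 N (tension)
  F[1-3] = -720.0724 N (compression)
  F[2-3] = +1339.4545 N (tension)
  F[2-4] = +447.8035 N (tension)
  F[3-4] = -1442.8381 N (compression)
  Rx@0 = -2317.1400 N
  Ry@0 = +1185.0019 N
  Ry@4 = +1371.5881 N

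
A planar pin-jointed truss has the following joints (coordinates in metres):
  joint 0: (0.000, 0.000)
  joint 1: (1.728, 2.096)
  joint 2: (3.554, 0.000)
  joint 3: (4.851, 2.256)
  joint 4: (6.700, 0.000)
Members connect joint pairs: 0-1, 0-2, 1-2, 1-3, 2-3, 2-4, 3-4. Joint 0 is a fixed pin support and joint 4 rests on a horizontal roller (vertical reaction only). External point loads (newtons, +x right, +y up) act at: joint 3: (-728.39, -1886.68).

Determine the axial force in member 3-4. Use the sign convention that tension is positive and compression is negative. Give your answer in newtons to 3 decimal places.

N=5 nodes, M=7 members, R=3 reactions → 2N=10, M+R=10
member 0 (0-1): L=2.7165, (cx,cy)=(0.6361,0.7716)
member 1 (0-2): L=3.5540, (cx,cy)=(1.0000,0.0000)
member 2 (1-2): L=2.7798, (cx,cy)=(0.6569,-0.7540)
member 3 (1-3): L=3.1271, (cx,cy)=(0.9987,0.0512)
member 4 (2-3): L=2.6023, (cx,cy)=(0.4984,0.8669)
member 5 (2-4): L=3.1460, (cx,cy)=(1.0000,0.0000)
member 6 (3-4): L=2.9169, (cx,cy)=(0.6339,-0.7734)
solve A·x = −loads:
  F[0-1] = -992.6621 N (compression)
  F[0-2] = -96.9377 N (compression)
  F[1-2] = +931.3438 N (tension)
  F[1-3] = -1244.8575 N (compression)
  F[2-3] = -810.0153 N (compression)
  F[2-4] = +918.5594 N (tension)
  F[3-4] = -1449.0811 N (compression)
  Rx@0 = +728.3900 N
  Ry@0 = +765.9282 N
  Ry@4 = +1120.7518 N

-1449.081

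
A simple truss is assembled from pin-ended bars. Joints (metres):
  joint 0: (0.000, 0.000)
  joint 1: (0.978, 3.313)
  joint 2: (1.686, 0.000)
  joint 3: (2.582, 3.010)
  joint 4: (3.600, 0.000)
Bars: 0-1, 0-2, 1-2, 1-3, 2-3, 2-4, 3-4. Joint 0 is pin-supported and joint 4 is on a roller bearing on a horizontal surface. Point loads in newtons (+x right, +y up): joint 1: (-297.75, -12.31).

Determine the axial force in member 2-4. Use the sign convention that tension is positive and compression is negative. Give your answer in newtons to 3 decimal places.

N=5 nodes, M=7 members, R=3 reactions → 2N=10, M+R=10
member 0 (0-1): L=3.4543, (cx,cy)=(0.2831,0.9591)
member 1 (0-2): L=1.6860, (cx,cy)=(1.0000,0.0000)
member 2 (1-2): L=3.3878, (cx,cy)=(0.2090,-0.9779)
member 3 (1-3): L=1.6324, (cx,cy)=(0.9826,-0.1856)
member 4 (2-3): L=3.1405, (cx,cy)=(0.2853,0.9584)
member 5 (2-4): L=1.9140, (cx,cy)=(1.0000,0.0000)
member 6 (3-4): L=3.1775, (cx,cy)=(0.3204,-0.9473)
solve A·x = −loads:
  F[0-1] = -295.0508 N (compression)
  F[0-2] = -214.2145 N (compression)
  F[1-2] = +245.3034 N (tension)
  F[1-3] = +165.8318 N (tension)
  F[2-3] = -250.2895 N (compression)
  F[2-4] = -91.5417 N (compression)
  F[3-4] = +285.7294 N (tension)
  Rx@0 = +297.7500 N
  Ry@0 = +282.9785 N
  Ry@4 = -270.6685 N

-91.542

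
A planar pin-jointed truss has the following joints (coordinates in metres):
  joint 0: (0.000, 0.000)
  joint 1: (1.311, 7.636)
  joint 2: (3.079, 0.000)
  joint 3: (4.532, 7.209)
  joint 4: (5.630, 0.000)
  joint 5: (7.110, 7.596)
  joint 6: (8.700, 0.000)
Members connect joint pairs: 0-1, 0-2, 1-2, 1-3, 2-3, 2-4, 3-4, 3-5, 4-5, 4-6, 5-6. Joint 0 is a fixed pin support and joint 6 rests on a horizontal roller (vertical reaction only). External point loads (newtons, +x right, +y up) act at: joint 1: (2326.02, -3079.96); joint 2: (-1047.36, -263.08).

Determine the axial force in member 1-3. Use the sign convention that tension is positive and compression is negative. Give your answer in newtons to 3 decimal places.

N=7 nodes, M=11 members, R=3 reactions → 2N=14, M+R=14
member 0 (0-1): L=7.7477, (cx,cy)=(0.1692,0.9856)
member 1 (0-2): L=3.0790, (cx,cy)=(1.0000,0.0000)
member 2 (1-2): L=7.8380, (cx,cy)=(0.2256,-0.9742)
member 3 (1-3): L=3.2492, (cx,cy)=(0.9913,-0.1314)
member 4 (2-3): L=7.3540, (cx,cy)=(0.1976,0.9803)
member 5 (2-4): L=2.5510, (cx,cy)=(1.0000,0.0000)
member 6 (3-4): L=7.2921, (cx,cy)=(0.1506,-0.9886)
member 7 (3-5): L=2.6069, (cx,cy)=(0.9889,0.1485)
member 8 (4-5): L=7.7388, (cx,cy)=(0.1912,0.9815)
member 9 (4-6): L=3.0700, (cx,cy)=(1.0000,0.0000)
member 10 (5-6): L=7.7606, (cx,cy)=(0.2049,-0.9788)
solve A·x = −loads:
  F[0-1] = -755.1548 N (compression)
  F[0-2] = +1406.4405 N (tension)
  F[1-2] = -2128.9295 N (compression)
  F[1-3] = -1990.8495 N (compression)
  F[2-3] = +2384.1409 N (tension)
  F[2-4] = +1502.5236 N (tension)
  F[3-4] = -2793.0394 N (compression)
  F[3-5] = -1094.0901 N (compression)
  F[4-5] = +2813.1182 N (tension)
  F[4-6] = +543.9773 N (tension)
  F[5-6] = -2655.0972 N (compression)
  Rx@0 = -1278.6600 N
  Ry@0 = +744.2653 N
  Ry@6 = +2598.7747 N

-1990.849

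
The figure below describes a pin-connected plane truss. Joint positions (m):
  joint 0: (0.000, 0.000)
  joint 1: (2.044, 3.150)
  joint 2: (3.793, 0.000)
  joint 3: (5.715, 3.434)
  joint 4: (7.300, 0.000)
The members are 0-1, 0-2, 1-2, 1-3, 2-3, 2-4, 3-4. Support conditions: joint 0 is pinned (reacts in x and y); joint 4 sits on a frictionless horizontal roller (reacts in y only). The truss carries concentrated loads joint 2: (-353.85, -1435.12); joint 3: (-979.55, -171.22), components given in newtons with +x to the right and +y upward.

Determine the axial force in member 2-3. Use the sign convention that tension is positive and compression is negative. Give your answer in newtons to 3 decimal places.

405.405

N=5 nodes, M=7 members, R=3 reactions → 2N=10, M+R=10
member 0 (0-1): L=3.7551, (cx,cy)=(0.5443,0.8389)
member 1 (0-2): L=3.7930, (cx,cy)=(1.0000,0.0000)
member 2 (1-2): L=3.6030, (cx,cy)=(0.4854,-0.8743)
member 3 (1-3): L=3.6820, (cx,cy)=(0.9970,0.0771)
member 4 (2-3): L=3.9353, (cx,cy)=(0.4884,0.8726)
member 5 (2-4): L=3.5070, (cx,cy)=(1.0000,0.0000)
member 6 (3-4): L=3.7821, (cx,cy)=(0.4191,-0.9080)
solve A·x = −loads:
  F[0-1] = -1415.4938 N (compression)
  F[0-2] = -562.9001 N (compression)
  F[1-2] = +1236.8606 N (tension)
  F[1-3] = -1375.0066 N (compression)
  F[2-3] = +405.4046 N (tension)
  F[2-4] = +193.3597 N (tension)
  F[3-4] = -461.3965 N (compression)
  Rx@0 = +1333.4000 N
  Ry@0 = +1187.4143 N
  Ry@4 = +418.9257 N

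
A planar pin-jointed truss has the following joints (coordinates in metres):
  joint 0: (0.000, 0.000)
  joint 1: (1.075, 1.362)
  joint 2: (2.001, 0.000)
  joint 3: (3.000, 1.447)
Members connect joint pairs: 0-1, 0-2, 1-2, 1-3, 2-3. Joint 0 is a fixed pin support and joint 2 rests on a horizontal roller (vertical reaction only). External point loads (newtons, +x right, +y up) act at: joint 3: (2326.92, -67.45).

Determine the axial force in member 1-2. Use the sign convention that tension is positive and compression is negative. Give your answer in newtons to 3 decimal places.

N=4 nodes, M=5 members, R=3 reactions → 2N=8, M+R=8
member 0 (0-1): L=1.7351, (cx,cy)=(0.6196,0.7850)
member 1 (0-2): L=2.0010, (cx,cy)=(1.0000,0.0000)
member 2 (1-2): L=1.6470, (cx,cy)=(0.5622,-0.8270)
member 3 (1-3): L=1.9269, (cx,cy)=(0.9990,0.0441)
member 4 (2-3): L=1.7584, (cx,cy)=(0.5681,0.8229)
solve A·x = −loads:
  F[0-1] = +2186.5666 N (tension)
  F[0-2] = +972.2308 N (tension)
  F[1-2] = -1944.7595 N (compression)
  F[1-3] = +2450.5032 N (tension)
  F[2-3] = -213.3219 N (compression)
  Rx@0 = -2326.9200 N
  Ry@0 = -1716.3597 N
  Ry@2 = +1783.8097 N

-1944.759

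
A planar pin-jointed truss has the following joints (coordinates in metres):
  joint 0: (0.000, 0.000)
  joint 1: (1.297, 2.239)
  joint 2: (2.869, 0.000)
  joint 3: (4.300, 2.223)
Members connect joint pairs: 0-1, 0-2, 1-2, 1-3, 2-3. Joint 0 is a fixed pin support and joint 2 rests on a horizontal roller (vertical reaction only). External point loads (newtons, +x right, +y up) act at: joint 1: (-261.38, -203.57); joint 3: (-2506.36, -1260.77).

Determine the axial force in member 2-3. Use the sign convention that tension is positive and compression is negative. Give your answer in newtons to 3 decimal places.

-1510.108

N=4 nodes, M=5 members, R=3 reactions → 2N=8, M+R=8
member 0 (0-1): L=2.5875, (cx,cy)=(0.5012,0.8653)
member 1 (0-2): L=2.8690, (cx,cy)=(1.0000,0.0000)
member 2 (1-2): L=2.7357, (cx,cy)=(0.5746,-0.8184)
member 3 (1-3): L=3.0030, (cx,cy)=(1.0000,-0.0053)
member 4 (2-3): L=2.6438, (cx,cy)=(0.5413,0.8408)
solve A·x = −loads:
  F[0-1] = -1882.2224 N (compression)
  F[0-2] = -1824.2769 N (compression)
  F[1-2] = +1752.2961 N (tension)
  F[1-3] = -1689.0024 N (compression)
  F[2-3] = -1510.1078 N (compression)
  Rx@0 = +2767.7400 N
  Ry@0 = +1628.6923 N
  Ry@2 = -164.3523 N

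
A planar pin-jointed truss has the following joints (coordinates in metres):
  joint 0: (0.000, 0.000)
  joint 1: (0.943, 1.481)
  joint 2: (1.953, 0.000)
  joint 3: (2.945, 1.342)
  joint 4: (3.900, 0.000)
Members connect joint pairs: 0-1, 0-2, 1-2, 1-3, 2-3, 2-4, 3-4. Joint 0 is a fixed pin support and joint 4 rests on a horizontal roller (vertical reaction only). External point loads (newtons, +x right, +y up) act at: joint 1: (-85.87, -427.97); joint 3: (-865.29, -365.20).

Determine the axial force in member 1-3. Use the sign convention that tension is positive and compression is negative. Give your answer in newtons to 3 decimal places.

-635.276

N=5 nodes, M=7 members, R=3 reactions → 2N=10, M+R=10
member 0 (0-1): L=1.7557, (cx,cy)=(0.5371,0.8435)
member 1 (0-2): L=1.9530, (cx,cy)=(1.0000,0.0000)
member 2 (1-2): L=1.7926, (cx,cy)=(0.5634,-0.8262)
member 3 (1-3): L=2.0068, (cx,cy)=(0.9976,-0.0693)
member 4 (2-3): L=1.6688, (cx,cy)=(0.5944,0.8042)
member 5 (2-4): L=1.9470, (cx,cy)=(1.0000,0.0000)
member 6 (3-4): L=1.6471, (cx,cy)=(0.5798,-0.8148)
solve A·x = −loads:
  F[0-1] = -882.3415 N (compression)
  F[0-2] = -477.2574 N (compression)
  F[1-2] = +436.1157 N (tension)
  F[1-3] = -635.2761 N (compression)
  F[2-3] = -448.0562 N (compression)
  F[2-4] = +34.7961 N (tension)
  F[3-4] = -60.0138 N (compression)
  Rx@0 = +951.1600 N
  Ry@0 = +744.2733 N
  Ry@4 = +48.8967 N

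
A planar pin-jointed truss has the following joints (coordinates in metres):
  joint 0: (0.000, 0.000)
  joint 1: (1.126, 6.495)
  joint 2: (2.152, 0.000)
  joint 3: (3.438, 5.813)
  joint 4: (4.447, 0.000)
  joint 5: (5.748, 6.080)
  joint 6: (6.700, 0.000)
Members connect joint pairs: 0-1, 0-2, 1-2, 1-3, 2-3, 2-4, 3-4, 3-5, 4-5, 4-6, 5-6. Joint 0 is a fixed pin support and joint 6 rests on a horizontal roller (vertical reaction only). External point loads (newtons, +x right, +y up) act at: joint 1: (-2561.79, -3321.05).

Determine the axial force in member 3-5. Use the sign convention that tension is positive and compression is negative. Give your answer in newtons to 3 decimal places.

736.390

N=7 nodes, M=11 members, R=3 reactions → 2N=14, M+R=14
member 0 (0-1): L=6.5919, (cx,cy)=(0.1708,0.9853)
member 1 (0-2): L=2.1520, (cx,cy)=(1.0000,0.0000)
member 2 (1-2): L=6.5755, (cx,cy)=(0.1560,-0.9878)
member 3 (1-3): L=2.4105, (cx,cy)=(0.9591,-0.2829)
member 4 (2-3): L=5.9536, (cx,cy)=(0.2160,0.9764)
member 5 (2-4): L=2.2950, (cx,cy)=(1.0000,0.0000)
member 6 (3-4): L=5.8999, (cx,cy)=(0.1710,-0.9853)
member 7 (3-5): L=2.3254, (cx,cy)=(0.9934,0.1148)
member 8 (4-5): L=6.2176, (cx,cy)=(0.2092,0.9779)
member 9 (4-6): L=2.2530, (cx,cy)=(1.0000,0.0000)
member 10 (5-6): L=6.1541, (cx,cy)=(0.1547,-0.9880)
solve A·x = −loads:
  F[0-1] = -5324.5780 N (compression)
  F[0-2] = -1652.2659 N (compression)
  F[1-2] = +1526.8603 N (tension)
  F[1-3] = +1474.2631 N (tension)
  F[2-3] = -1544.6244 N (compression)
  F[2-4] = -1080.3781 N (compression)
  F[3-4] = +2039.8766 N (tension)
  F[3-5] = +736.3901 N (tension)
  F[4-5] = -2055.3220 N (compression)
  F[4-6] = -301.4571 N (compression)
  F[5-6] = +1948.7302 N (tension)
  Rx@0 = +2561.7900 N
  Ry@0 = +5246.3222 N
  Ry@6 = -1925.2722 N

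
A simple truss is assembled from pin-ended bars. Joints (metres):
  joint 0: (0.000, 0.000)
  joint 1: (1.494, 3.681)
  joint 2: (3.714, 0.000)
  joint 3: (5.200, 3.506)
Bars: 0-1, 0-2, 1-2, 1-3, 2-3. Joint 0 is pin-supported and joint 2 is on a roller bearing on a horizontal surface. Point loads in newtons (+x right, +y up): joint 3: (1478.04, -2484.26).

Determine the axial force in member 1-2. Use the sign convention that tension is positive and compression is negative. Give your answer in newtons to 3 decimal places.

-2926.946

N=4 nodes, M=5 members, R=3 reactions → 2N=8, M+R=8
member 0 (0-1): L=3.9726, (cx,cy)=(0.3761,0.9266)
member 1 (0-2): L=3.7140, (cx,cy)=(1.0000,0.0000)
member 2 (1-2): L=4.2986, (cx,cy)=(0.5164,-0.8563)
member 3 (1-3): L=3.7101, (cx,cy)=(0.9989,-0.0472)
member 4 (2-3): L=3.8079, (cx,cy)=(0.3902,0.9207)
solve A·x = −loads:
  F[0-1] = +2578.5245 N (tension)
  F[0-2] = +508.3261 N (tension)
  F[1-2] = -2926.9462 N (compression)
  F[1-3] = +2484.0839 N (tension)
  F[2-3] = -2570.9308 N (compression)
  Rx@0 = -1478.0400 N
  Ry@0 = -2389.2349 N
  Ry@2 = +4873.4949 N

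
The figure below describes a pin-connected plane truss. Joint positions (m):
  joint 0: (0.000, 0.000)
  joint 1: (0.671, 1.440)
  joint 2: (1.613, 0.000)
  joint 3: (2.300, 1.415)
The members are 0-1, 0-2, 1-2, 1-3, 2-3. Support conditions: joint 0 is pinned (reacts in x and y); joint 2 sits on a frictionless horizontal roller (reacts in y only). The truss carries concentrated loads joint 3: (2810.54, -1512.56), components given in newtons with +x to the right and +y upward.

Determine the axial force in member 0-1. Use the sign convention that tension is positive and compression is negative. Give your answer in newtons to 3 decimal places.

N=4 nodes, M=5 members, R=3 reactions → 2N=8, M+R=8
member 0 (0-1): L=1.5887, (cx,cy)=(0.4224,0.9064)
member 1 (0-2): L=1.6130, (cx,cy)=(1.0000,0.0000)
member 2 (1-2): L=1.7207, (cx,cy)=(0.5474,-0.8368)
member 3 (1-3): L=1.6292, (cx,cy)=(0.9999,-0.0153)
member 4 (2-3): L=1.5730, (cx,cy)=(0.4368,0.8996)
solve A·x = −loads:
  F[0-1] = +3430.7998 N (tension)
  F[0-2] = +1361.4782 N (tension)
  F[1-2] = -3780.5736 N (compression)
  F[1-3] = +3519.1029 N (tension)
  F[2-3] = -1621.3789 N (compression)
  Rx@0 = -2810.5400 N
  Ry@0 = -3109.7600 N
  Ry@2 = +4622.3200 N

3430.800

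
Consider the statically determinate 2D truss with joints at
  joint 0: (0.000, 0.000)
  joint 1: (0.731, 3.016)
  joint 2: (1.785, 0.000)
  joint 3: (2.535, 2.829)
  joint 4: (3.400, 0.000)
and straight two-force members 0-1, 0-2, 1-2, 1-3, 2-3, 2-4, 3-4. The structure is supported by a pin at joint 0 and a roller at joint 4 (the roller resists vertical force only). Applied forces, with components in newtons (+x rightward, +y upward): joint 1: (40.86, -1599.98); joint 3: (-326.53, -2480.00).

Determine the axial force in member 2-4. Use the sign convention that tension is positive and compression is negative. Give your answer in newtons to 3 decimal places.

598.562

N=5 nodes, M=7 members, R=3 reactions → 2N=10, M+R=10
member 0 (0-1): L=3.1033, (cx,cy)=(0.2356,0.9719)
member 1 (0-2): L=1.7850, (cx,cy)=(1.0000,0.0000)
member 2 (1-2): L=3.1949, (cx,cy)=(0.3299,-0.9440)
member 3 (1-3): L=1.8137, (cx,cy)=(0.9947,-0.1031)
member 4 (2-3): L=2.9267, (cx,cy)=(0.2563,0.9666)
member 5 (2-4): L=1.6150, (cx,cy)=(1.0000,0.0000)
member 6 (3-4): L=2.9583, (cx,cy)=(0.2924,-0.9563)
solve A·x = −loads:
  F[0-1] = -2183.8224 N (compression)
  F[0-2] = +228.7379 N (tension)
  F[1-2] = +637.4366 N (tension)
  F[1-3] = -769.6630 N (compression)
  F[2-3] = -622.5370 N (compression)
  F[2-4] = +598.5615 N (tension)
  F[3-4] = -2047.0719 N (compression)
  Rx@0 = +285.6700 N
  Ry@0 = +2122.3724 N
  Ry@4 = +1957.6076 N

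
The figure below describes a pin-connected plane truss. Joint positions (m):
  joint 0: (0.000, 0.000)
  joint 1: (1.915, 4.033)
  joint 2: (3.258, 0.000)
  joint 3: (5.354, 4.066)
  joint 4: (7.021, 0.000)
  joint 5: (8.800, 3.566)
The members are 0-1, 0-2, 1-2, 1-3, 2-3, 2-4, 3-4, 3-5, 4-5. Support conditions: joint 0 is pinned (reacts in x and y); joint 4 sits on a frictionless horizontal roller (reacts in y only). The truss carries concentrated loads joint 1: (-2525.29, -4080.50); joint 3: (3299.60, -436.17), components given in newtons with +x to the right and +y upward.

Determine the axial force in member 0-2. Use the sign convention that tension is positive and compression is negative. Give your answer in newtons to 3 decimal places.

N=6 nodes, M=9 members, R=3 reactions → 2N=12, M+R=12
member 0 (0-1): L=4.4646, (cx,cy)=(0.4289,0.9033)
member 1 (0-2): L=3.2580, (cx,cy)=(1.0000,0.0000)
member 2 (1-2): L=4.2507, (cx,cy)=(0.3159,-0.9488)
member 3 (1-3): L=3.4392, (cx,cy)=(1.0000,0.0096)
member 4 (2-3): L=4.5744, (cx,cy)=(0.4582,0.8889)
member 5 (2-4): L=3.7630, (cx,cy)=(1.0000,0.0000)
member 6 (3-4): L=4.3945, (cx,cy)=(0.3793,-0.9253)
member 7 (3-5): L=3.4821, (cx,cy)=(0.9896,-0.1436)
member 8 (4-5): L=3.9851, (cx,cy)=(0.4464,0.8948)
solve A·x = −loads:
  F[0-1] = -2890.1792 N (compression)
  F[0-2] = +2014.0046 N (tension)
  F[1-2] = -1531.1478 N (compression)
  F[1-3] = +1769.4361 N (tension)
  F[2-3] = +1634.3788 N (tension)
  F[2-4] = +781.3773 N (tension)
  F[3-4] = -2059.8249 N (compression)
  F[3-5] = -0.0000 N (compression)
  F[4-5] = +0.0000 N (tension)
  Rx@0 = -774.3100 N
  Ry@0 = +2610.8032 N
  Ry@4 = +1905.8668 N

2014.005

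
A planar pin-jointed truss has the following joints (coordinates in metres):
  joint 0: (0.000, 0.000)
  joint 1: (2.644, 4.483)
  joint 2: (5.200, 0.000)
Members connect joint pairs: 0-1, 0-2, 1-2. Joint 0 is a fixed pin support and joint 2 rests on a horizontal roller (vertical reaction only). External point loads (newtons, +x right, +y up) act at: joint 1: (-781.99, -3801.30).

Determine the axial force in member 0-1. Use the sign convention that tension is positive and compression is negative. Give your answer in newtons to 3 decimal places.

N=3 nodes, M=3 members, R=3 reactions → 2N=6, M+R=6
member 0 (0-1): L=5.2046, (cx,cy)=(0.5080,0.8614)
member 1 (0-2): L=5.2000, (cx,cy)=(1.0000,0.0000)
member 2 (1-2): L=5.1605, (cx,cy)=(0.4953,-0.8687)
solve A·x = −loads:
  F[0-1] = -2951.9340 N (compression)
  F[0-2] = +717.6238 N (tension)
  F[1-2] = -1448.8553 N (compression)
  Rx@0 = +781.9900 N
  Ry@0 = +2542.6508 N
  Ry@2 = +1258.6492 N

-2951.934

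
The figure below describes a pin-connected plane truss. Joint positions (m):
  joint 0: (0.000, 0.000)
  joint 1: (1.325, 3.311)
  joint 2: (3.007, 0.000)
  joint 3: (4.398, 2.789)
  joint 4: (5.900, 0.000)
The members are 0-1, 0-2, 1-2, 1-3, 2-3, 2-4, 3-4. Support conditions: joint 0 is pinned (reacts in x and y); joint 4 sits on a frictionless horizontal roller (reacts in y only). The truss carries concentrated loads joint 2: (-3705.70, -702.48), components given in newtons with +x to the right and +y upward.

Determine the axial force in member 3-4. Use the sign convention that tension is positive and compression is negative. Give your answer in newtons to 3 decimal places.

-406.645

N=5 nodes, M=7 members, R=3 reactions → 2N=10, M+R=10
member 0 (0-1): L=3.5663, (cx,cy)=(0.3715,0.9284)
member 1 (0-2): L=3.0070, (cx,cy)=(1.0000,0.0000)
member 2 (1-2): L=3.7137, (cx,cy)=(0.4529,-0.8916)
member 3 (1-3): L=3.1170, (cx,cy)=(0.9859,-0.1675)
member 4 (2-3): L=3.1166, (cx,cy)=(0.4463,0.8949)
member 5 (2-4): L=2.8930, (cx,cy)=(1.0000,0.0000)
member 6 (3-4): L=3.1677, (cx,cy)=(0.4742,-0.8804)
solve A·x = −loads:
  F[0-1] = -371.0108 N (compression)
  F[0-2] = -3567.8562 N (compression)
  F[1-2] = +451.5828 N (tension)
  F[1-3] = -347.2759 N (compression)
  F[2-3] = +335.0958 N (tension)
  F[2-4] = +192.8132 N (tension)
  F[3-4] = -406.6448 N (compression)
  Rx@0 = +3705.7000 N
  Ry@0 = +344.4533 N
  Ry@4 = +358.0267 N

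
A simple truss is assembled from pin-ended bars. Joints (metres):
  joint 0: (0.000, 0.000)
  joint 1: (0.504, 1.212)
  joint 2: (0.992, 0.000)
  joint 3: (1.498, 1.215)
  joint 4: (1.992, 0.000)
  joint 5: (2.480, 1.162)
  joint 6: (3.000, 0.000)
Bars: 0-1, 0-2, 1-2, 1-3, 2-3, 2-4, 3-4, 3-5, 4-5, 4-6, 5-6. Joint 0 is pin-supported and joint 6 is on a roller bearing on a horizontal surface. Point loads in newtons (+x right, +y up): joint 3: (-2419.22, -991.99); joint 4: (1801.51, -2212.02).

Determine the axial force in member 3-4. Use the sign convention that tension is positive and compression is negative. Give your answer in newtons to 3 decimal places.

N=7 nodes, M=11 members, R=3 reactions → 2N=14, M+R=14
member 0 (0-1): L=1.3126, (cx,cy)=(0.3840,0.9233)
member 1 (0-2): L=0.9920, (cx,cy)=(1.0000,0.0000)
member 2 (1-2): L=1.3066, (cx,cy)=(0.3735,-0.9276)
member 3 (1-3): L=0.9940, (cx,cy)=(1.0000,0.0030)
member 4 (2-3): L=1.3162, (cx,cy)=(0.3845,0.9231)
member 5 (2-4): L=1.0000, (cx,cy)=(1.0000,0.0000)
member 6 (3-4): L=1.3116, (cx,cy)=(0.3766,-0.9264)
member 7 (3-5): L=0.9834, (cx,cy)=(0.9985,-0.0539)
member 8 (4-5): L=1.2603, (cx,cy)=(0.3872,0.9220)
member 9 (4-6): L=1.0080, (cx,cy)=(1.0000,0.0000)
member 10 (5-6): L=1.2730, (cx,cy)=(0.4085,-0.9128)
solve A·x = −loads:
  F[0-1] = -2403.9486 N (compression)
  F[0-2] = +305.3249 N (tension)
  F[1-2] = +2386.9465 N (tension)
  F[1-3] = -1814.5703 N (compression)
  F[2-3] = -2398.5443 N (compression)
  F[2-4] = +2118.9808 N (tension)
  F[3-4] = +1373.9311 N (tension)
  F[3-5] = -836.1674 N (compression)
  F[4-5] = +1018.7353 N (tension)
  F[4-6] = +440.4923 N (tension)
  F[5-6] = -1078.3973 N (compression)
  Rx@0 = +617.7100 N
  Ry@0 = +2219.6791 N
  Ry@6 = +984.3309 N

1373.931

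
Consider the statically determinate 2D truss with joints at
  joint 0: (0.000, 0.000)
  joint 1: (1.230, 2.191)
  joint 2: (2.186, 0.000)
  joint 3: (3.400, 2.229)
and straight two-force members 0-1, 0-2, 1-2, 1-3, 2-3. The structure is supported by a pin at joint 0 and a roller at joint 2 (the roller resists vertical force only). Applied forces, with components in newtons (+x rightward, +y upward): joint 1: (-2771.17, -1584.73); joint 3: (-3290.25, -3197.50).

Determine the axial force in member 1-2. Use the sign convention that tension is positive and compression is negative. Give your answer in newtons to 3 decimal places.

3750.667

N=4 nodes, M=5 members, R=3 reactions → 2N=8, M+R=8
member 0 (0-1): L=2.5126, (cx,cy)=(0.4895,0.8720)
member 1 (0-2): L=2.1860, (cx,cy)=(1.0000,0.0000)
member 2 (1-2): L=2.3905, (cx,cy)=(0.3999,-0.9166)
member 3 (1-3): L=2.1703, (cx,cy)=(0.9998,0.0175)
member 4 (2-3): L=2.5382, (cx,cy)=(0.4783,0.8782)
solve A·x = −loads:
  F[0-1] = -5791.1099 N (compression)
  F[0-2] = -3226.5319 N (compression)
  F[1-2] = +3750.6672 N (tension)
  F[1-3] = -1563.9205 N (compression)
  F[2-3] = -3609.8042 N (compression)
  Rx@0 = +6061.4200 N
  Ry@0 = +5049.7885 N
  Ry@2 = -267.5585 N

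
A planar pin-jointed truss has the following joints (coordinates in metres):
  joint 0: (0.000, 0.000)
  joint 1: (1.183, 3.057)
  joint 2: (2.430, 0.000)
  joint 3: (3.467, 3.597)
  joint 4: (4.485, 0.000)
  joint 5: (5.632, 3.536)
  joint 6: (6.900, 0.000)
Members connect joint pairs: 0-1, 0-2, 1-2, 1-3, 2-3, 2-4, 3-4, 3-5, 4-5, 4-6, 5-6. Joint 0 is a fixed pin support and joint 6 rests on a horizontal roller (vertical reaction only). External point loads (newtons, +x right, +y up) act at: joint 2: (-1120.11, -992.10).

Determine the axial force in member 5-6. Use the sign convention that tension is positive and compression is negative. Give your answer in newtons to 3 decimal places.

-371.177

N=7 nodes, M=11 members, R=3 reactions → 2N=14, M+R=14
member 0 (0-1): L=3.2779, (cx,cy)=(0.3609,0.9326)
member 1 (0-2): L=2.4300, (cx,cy)=(1.0000,0.0000)
member 2 (1-2): L=3.3016, (cx,cy)=(0.3777,-0.9259)
member 3 (1-3): L=2.3470, (cx,cy)=(0.9732,0.2301)
member 4 (2-3): L=3.7435, (cx,cy)=(0.2770,0.9609)
member 5 (2-4): L=2.0550, (cx,cy)=(1.0000,0.0000)
member 6 (3-4): L=3.7383, (cx,cy)=(0.2723,-0.9622)
member 7 (3-5): L=2.1659, (cx,cy)=(0.9996,-0.0282)
member 8 (4-5): L=3.7174, (cx,cy)=(0.3086,0.9512)
member 9 (4-6): L=2.4150, (cx,cy)=(1.0000,0.0000)
member 10 (5-6): L=3.7565, (cx,cy)=(0.3376,-0.9413)
solve A·x = −loads:
  F[0-1] = -689.1541 N (compression)
  F[0-2] = -871.3943 N (compression)
  F[1-2] = +575.1476 N (tension)
  F[1-3] = -478.7952 N (compression)
  F[2-3] = +478.2716 N (tension)
  F[2-4] = +333.4617 N (tension)
  F[3-4] = -356.1906 N (compression)
  F[3-5] = -236.5585 N (compression)
  F[4-5] = +360.3095 N (tension)
  F[4-6] = +125.2909 N (tension)
  F[5-6] = -371.1771 N (compression)
  Rx@0 = +1120.1100 N
  Ry@0 = +642.7083 N
  Ry@6 = +349.3917 N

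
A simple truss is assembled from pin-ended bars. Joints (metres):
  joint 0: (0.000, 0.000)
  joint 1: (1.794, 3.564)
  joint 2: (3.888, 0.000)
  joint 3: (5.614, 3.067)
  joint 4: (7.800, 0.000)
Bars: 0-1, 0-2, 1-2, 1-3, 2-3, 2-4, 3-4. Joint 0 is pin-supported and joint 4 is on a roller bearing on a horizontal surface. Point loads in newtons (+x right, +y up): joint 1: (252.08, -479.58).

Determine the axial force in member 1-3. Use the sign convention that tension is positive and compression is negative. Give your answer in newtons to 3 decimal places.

-270.246

N=5 nodes, M=7 members, R=3 reactions → 2N=10, M+R=10
member 0 (0-1): L=3.9901, (cx,cy)=(0.4496,0.8932)
member 1 (0-2): L=3.8880, (cx,cy)=(1.0000,0.0000)
member 2 (1-2): L=4.1336, (cx,cy)=(0.5066,-0.8622)
member 3 (1-3): L=3.8522, (cx,cy)=(0.9916,-0.1290)
member 4 (2-3): L=3.5193, (cx,cy)=(0.4904,0.8715)
member 5 (2-4): L=3.9120, (cx,cy)=(1.0000,0.0000)
member 6 (3-4): L=3.7663, (cx,cy)=(0.5804,-0.8143)
solve A·x = −loads:
  F[0-1] = -284.4710 N (compression)
  F[0-2] = +379.9833 N (tension)
  F[1-2] = -221.0847 N (compression)
  F[1-3] = -270.2457 N (compression)
  F[2-3] = +218.7301 N (tension)
  F[2-4] = +160.7138 N (tension)
  F[3-4] = -276.8975 N (compression)
  Rx@0 = -252.0800 N
  Ry@0 = +254.0954 N
  Ry@4 = +225.4846 N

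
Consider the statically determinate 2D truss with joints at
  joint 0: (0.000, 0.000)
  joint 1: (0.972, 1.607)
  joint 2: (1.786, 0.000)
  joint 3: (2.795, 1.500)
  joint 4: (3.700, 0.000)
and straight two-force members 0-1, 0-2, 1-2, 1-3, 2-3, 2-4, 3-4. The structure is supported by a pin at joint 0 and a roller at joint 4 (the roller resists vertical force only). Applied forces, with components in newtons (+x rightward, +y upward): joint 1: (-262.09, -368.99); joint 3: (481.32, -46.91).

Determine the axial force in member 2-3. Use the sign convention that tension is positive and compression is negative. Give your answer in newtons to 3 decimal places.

217.324

N=5 nodes, M=7 members, R=3 reactions → 2N=10, M+R=10
member 0 (0-1): L=1.8781, (cx,cy)=(0.5175,0.8557)
member 1 (0-2): L=1.7860, (cx,cy)=(1.0000,0.0000)
member 2 (1-2): L=1.8014, (cx,cy)=(0.4519,-0.8921)
member 3 (1-3): L=1.8261, (cx,cy)=(0.9983,-0.0586)
member 4 (2-3): L=1.8078, (cx,cy)=(0.5581,0.8297)
member 5 (2-4): L=1.9140, (cx,cy)=(1.0000,0.0000)
member 6 (3-4): L=1.7519, (cx,cy)=(0.5166,-0.8562)
solve A·x = −loads:
  F[0-1] = -236.3471 N (compression)
  F[0-2] = +341.5505 N (tension)
  F[1-2] = -202.1372 N (compression)
  F[1-3] = +231.5070 N (tension)
  F[2-3] = +217.3236 N (tension)
  F[2-4] = +128.9133 N (tension)
  F[3-4] = -249.5452 N (compression)
  Rx@0 = -219.2300 N
  Ry@0 = +202.2316 N
  Ry@4 = +213.6684 N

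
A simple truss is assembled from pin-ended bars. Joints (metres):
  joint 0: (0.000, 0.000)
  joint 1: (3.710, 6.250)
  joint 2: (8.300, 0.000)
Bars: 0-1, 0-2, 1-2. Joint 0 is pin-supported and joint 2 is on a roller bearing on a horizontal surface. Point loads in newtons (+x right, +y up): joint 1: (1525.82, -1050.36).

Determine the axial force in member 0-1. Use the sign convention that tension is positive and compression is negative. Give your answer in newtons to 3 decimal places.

660.648

N=3 nodes, M=3 members, R=3 reactions → 2N=6, M+R=6
member 0 (0-1): L=7.2682, (cx,cy)=(0.5104,0.8599)
member 1 (0-2): L=8.3000, (cx,cy)=(1.0000,0.0000)
member 2 (1-2): L=7.7544, (cx,cy)=(0.5919,-0.8060)
solve A·x = −loads:
  F[0-1] = +660.6484 N (tension)
  F[0-2] = +1188.5964 N (tension)
  F[1-2] = -2008.0267 N (compression)
  Rx@0 = -1525.8200 N
  Ry@0 = -568.0991 N
  Ry@2 = +1618.4591 N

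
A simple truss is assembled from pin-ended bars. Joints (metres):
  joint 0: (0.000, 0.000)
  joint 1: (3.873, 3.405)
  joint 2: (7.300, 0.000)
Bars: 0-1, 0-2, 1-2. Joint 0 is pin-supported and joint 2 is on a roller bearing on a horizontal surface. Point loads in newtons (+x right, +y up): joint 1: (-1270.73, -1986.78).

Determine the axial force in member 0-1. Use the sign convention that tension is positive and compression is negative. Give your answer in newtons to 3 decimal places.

N=3 nodes, M=3 members, R=3 reactions → 2N=6, M+R=6
member 0 (0-1): L=5.1570, (cx,cy)=(0.7510,0.6603)
member 1 (0-2): L=7.3000, (cx,cy)=(1.0000,0.0000)
member 2 (1-2): L=4.8310, (cx,cy)=(0.7094,-0.7048)
solve A·x = −loads:
  F[0-1] = -2310.2769 N (compression)
  F[0-2] = +464.3458 N (tension)
  F[1-2] = -654.5796 N (compression)
  Rx@0 = +1270.7300 N
  Ry@0 = +1525.4152 N
  Ry@2 = +461.3648 N

-2310.277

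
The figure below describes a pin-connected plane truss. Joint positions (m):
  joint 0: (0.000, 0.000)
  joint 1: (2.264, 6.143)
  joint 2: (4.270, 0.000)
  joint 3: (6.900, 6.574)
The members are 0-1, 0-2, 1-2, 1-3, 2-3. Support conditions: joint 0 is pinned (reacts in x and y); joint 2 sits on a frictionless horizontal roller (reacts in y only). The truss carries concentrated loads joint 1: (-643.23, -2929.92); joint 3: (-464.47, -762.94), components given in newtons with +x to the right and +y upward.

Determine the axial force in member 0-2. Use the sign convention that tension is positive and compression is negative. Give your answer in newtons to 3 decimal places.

N=4 nodes, M=5 members, R=3 reactions → 2N=8, M+R=8
member 0 (0-1): L=6.5469, (cx,cy)=(0.3458,0.9383)
member 1 (0-2): L=4.2700, (cx,cy)=(1.0000,0.0000)
member 2 (1-2): L=6.4622, (cx,cy)=(0.3104,-0.9506)
member 3 (1-3): L=4.6560, (cx,cy)=(0.9957,0.0926)
member 4 (2-3): L=7.0806, (cx,cy)=(0.3714,0.9285)
solve A·x = −loads:
  F[0-1] = -2714.4683 N (compression)
  F[0-2] = -169.0055 N (compression)
  F[1-2] = -418.9990 N (compression)
  F[1-3] = -166.1125 N (compression)
  F[2-3] = -805.1670 N (compression)
  Rx@0 = +1107.7000 N
  Ry@0 = +2546.9965 N
  Ry@2 = +1145.8635 N

-169.006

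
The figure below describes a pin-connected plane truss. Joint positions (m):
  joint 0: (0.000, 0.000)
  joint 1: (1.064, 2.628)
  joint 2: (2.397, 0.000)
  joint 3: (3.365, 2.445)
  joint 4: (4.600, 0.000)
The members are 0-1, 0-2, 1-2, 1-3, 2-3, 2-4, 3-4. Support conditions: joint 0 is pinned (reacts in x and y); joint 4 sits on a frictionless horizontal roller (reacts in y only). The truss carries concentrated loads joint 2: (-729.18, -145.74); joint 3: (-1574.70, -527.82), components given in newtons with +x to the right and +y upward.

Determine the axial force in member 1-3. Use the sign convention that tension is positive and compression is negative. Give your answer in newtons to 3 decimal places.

N=5 nodes, M=7 members, R=3 reactions → 2N=10, M+R=10
member 0 (0-1): L=2.8352, (cx,cy)=(0.3753,0.9269)
member 1 (0-2): L=2.3970, (cx,cy)=(1.0000,0.0000)
member 2 (1-2): L=2.9467, (cx,cy)=(0.4524,-0.8918)
member 3 (1-3): L=2.3083, (cx,cy)=(0.9969,-0.0793)
member 4 (2-3): L=2.6296, (cx,cy)=(0.3681,0.9298)
member 5 (2-4): L=2.2030, (cx,cy)=(1.0000,0.0000)
member 6 (3-4): L=2.7392, (cx,cy)=(0.4509,-0.8926)
solve A·x = −loads:
  F[0-1] = -1131.1673 N (compression)
  F[0-2] = -1879.3763 N (compression)
  F[1-2] = +1264.5268 N (tension)
  F[1-3] = -999.6773 N (compression)
  F[2-3] = -1056.1688 N (compression)
  F[2-4] = -189.3830 N (compression)
  F[3-4] = +420.0477 N (tension)
  Rx@0 = +2303.8800 N
  Ry@0 = +1048.4923 N
  Ry@4 = -374.9323 N

-999.677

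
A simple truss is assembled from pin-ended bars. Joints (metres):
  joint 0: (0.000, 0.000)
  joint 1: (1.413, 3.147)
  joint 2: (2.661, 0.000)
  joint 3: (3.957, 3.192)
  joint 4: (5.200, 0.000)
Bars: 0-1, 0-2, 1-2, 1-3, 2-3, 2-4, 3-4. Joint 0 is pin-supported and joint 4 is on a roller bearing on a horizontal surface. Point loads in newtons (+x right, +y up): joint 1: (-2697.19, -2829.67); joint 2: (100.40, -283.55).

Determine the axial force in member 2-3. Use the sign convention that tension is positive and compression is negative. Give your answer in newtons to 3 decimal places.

-786.244

N=5 nodes, M=7 members, R=3 reactions → 2N=10, M+R=10
member 0 (0-1): L=3.4497, (cx,cy)=(0.4096,0.9123)
member 1 (0-2): L=2.6610, (cx,cy)=(1.0000,0.0000)
member 2 (1-2): L=3.3854, (cx,cy)=(0.3686,-0.9296)
member 3 (1-3): L=2.5444, (cx,cy)=(0.9998,0.0177)
member 4 (2-3): L=3.4451, (cx,cy)=(0.3762,0.9265)
member 5 (2-4): L=2.5390, (cx,cy)=(1.0000,0.0000)
member 6 (3-4): L=3.4255, (cx,cy)=(0.3629,-0.9318)
solve A·x = −loads:
  F[0-1] = -4200.0272 N (compression)
  F[0-2] = -876.4371 N (compression)
  F[1-2] = +1088.7139 N (tension)
  F[1-3] = +575.5848 N (tension)
  F[2-3] = -786.2443 N (compression)
  F[2-4] = -279.7174 N (compression)
  F[3-4] = +770.8499 N (tension)
  Rx@0 = +2596.7900 N
  Ry@0 = +3831.5290 N
  Ry@4 = -718.3090 N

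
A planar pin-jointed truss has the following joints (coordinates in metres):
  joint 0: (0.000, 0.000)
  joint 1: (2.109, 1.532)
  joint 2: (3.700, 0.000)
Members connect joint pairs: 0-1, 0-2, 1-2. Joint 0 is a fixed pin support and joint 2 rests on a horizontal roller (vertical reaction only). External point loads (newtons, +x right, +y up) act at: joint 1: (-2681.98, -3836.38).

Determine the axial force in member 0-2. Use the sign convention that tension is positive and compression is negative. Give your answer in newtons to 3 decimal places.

1117.700

N=3 nodes, M=3 members, R=3 reactions → 2N=6, M+R=6
member 0 (0-1): L=2.6067, (cx,cy)=(0.8091,0.5877)
member 1 (0-2): L=3.7000, (cx,cy)=(1.0000,0.0000)
member 2 (1-2): L=2.2087, (cx,cy)=(0.7203,-0.6936)
solve A·x = −loads:
  F[0-1] = -4696.3685 N (compression)
  F[0-2] = +1117.7003 N (tension)
  F[1-2] = -1551.6353 N (compression)
  Rx@0 = +2681.9800 N
  Ry@0 = +2760.1281 N
  Ry@2 = +1076.2519 N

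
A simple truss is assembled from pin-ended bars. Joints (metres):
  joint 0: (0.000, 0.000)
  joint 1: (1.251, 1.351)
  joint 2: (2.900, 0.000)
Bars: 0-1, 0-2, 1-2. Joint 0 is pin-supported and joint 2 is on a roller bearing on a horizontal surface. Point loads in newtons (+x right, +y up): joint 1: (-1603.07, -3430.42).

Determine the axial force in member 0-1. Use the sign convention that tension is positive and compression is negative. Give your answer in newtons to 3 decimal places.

-3676.255

N=3 nodes, M=3 members, R=3 reactions → 2N=6, M+R=6
member 0 (0-1): L=1.8413, (cx,cy)=(0.6794,0.7337)
member 1 (0-2): L=2.9000, (cx,cy)=(1.0000,0.0000)
member 2 (1-2): L=2.1318, (cx,cy)=(0.7735,-0.6337)
solve A·x = −loads:
  F[0-1] = -3676.2546 N (compression)
  F[0-2] = +894.6865 N (tension)
  F[1-2] = -1156.6144 N (compression)
  Rx@0 = +1603.0700 N
  Ry@0 = +2697.4173 N
  Ry@2 = +733.0027 N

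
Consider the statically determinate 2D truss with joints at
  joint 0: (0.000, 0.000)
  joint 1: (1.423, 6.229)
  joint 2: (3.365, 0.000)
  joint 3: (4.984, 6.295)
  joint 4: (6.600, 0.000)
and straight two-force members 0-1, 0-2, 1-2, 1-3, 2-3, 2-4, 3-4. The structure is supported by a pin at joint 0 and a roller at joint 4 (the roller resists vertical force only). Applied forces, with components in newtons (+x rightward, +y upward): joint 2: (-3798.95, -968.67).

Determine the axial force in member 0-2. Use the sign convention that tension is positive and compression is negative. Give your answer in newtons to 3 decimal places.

-3690.484

N=5 nodes, M=7 members, R=3 reactions → 2N=10, M+R=10
member 0 (0-1): L=6.3895, (cx,cy)=(0.2227,0.9749)
member 1 (0-2): L=3.3650, (cx,cy)=(1.0000,0.0000)
member 2 (1-2): L=6.5247, (cx,cy)=(0.2976,-0.9547)
member 3 (1-3): L=3.5616, (cx,cy)=(0.9998,0.0185)
member 4 (2-3): L=6.4999, (cx,cy)=(0.2491,0.9685)
member 5 (2-4): L=3.2350, (cx,cy)=(1.0000,0.0000)
member 6 (3-4): L=6.4991, (cx,cy)=(0.2486,-0.9686)
solve A·x = −loads:
  F[0-1] = -487.0269 N (compression)
  F[0-2] = -3690.4842 N (compression)
  F[1-2] = +492.3839 N (tension)
  F[1-3] = -255.0617 N (compression)
  F[2-3] = +514.8276 N (tension)
  F[2-4] = +126.7835 N (tension)
  F[3-4] = -509.8887 N (compression)
  Rx@0 = +3798.9500 N
  Ry@0 = +474.7951 N
  Ry@4 = +493.8749 N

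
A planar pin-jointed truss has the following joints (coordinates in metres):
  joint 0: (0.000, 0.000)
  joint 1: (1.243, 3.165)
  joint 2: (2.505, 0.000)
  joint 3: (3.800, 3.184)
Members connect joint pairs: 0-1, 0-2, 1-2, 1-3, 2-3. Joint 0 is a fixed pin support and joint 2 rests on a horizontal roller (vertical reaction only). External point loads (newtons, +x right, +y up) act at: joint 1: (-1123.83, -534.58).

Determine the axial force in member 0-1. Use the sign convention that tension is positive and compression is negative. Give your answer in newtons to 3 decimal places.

-1814.851

N=4 nodes, M=5 members, R=3 reactions → 2N=8, M+R=8
member 0 (0-1): L=3.4003, (cx,cy)=(0.3656,0.9308)
member 1 (0-2): L=2.5050, (cx,cy)=(1.0000,0.0000)
member 2 (1-2): L=3.4073, (cx,cy)=(0.3704,-0.9289)
member 3 (1-3): L=2.5571, (cx,cy)=(1.0000,0.0074)
member 4 (2-3): L=3.4373, (cx,cy)=(0.3768,0.9263)
solve A·x = −loads:
  F[0-1] = -1814.8506 N (compression)
  F[0-2] = -460.4072 N (compression)
  F[1-2] = +1243.0724 N (tension)
  F[1-3] = +0.0000 N (tension)
  F[2-3] = +0.0000 N (tension)
  Rx@0 = +1123.8300 N
  Ry@0 = +1689.2463 N
  Ry@2 = -1154.6663 N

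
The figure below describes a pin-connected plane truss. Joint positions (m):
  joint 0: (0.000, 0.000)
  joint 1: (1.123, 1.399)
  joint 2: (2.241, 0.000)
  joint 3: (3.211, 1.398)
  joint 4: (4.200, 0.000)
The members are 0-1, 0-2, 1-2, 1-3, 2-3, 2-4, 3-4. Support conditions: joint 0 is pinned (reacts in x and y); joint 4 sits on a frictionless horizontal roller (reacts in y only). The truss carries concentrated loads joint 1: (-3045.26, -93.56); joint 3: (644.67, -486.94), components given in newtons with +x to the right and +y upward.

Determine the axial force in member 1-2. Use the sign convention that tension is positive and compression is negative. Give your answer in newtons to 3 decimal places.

N=5 nodes, M=7 members, R=3 reactions → 2N=10, M+R=10
member 0 (0-1): L=1.7940, (cx,cy)=(0.6260,0.7798)
member 1 (0-2): L=2.2410, (cx,cy)=(1.0000,0.0000)
member 2 (1-2): L=1.7908, (cx,cy)=(0.6243,-0.7812)
member 3 (1-3): L=2.0880, (cx,cy)=(1.0000,-0.0005)
member 4 (2-3): L=1.7016, (cx,cy)=(0.5701,0.8216)
member 5 (2-4): L=1.9590, (cx,cy)=(1.0000,0.0000)
member 6 (3-4): L=1.7125, (cx,cy)=(0.5775,-0.8164)
solve A·x = −loads:
  F[0-1] = -1260.5049 N (compression)
  F[0-2] = -1611.5318 N (compression)
  F[1-2] = +1137.5958 N (tension)
  F[1-3] = +1546.0165 N (tension)
  F[2-3] = -1081.6522 N (compression)
  F[2-4] = -284.7338 N (compression)
  F[3-4] = +493.0189 N (tension)
  Rx@0 = +2400.5900 N
  Ry@0 = +982.9852 N
  Ry@4 = -402.4852 N

1137.596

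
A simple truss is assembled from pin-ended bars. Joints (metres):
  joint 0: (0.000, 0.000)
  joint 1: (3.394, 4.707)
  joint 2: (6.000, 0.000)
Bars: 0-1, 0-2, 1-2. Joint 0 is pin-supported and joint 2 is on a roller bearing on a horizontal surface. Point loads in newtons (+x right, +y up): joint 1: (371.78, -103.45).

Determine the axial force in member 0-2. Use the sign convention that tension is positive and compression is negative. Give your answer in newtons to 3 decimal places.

193.875

N=3 nodes, M=3 members, R=3 reactions → 2N=6, M+R=6
member 0 (0-1): L=5.8030, (cx,cy)=(0.5849,0.8111)
member 1 (0-2): L=6.0000, (cx,cy)=(1.0000,0.0000)
member 2 (1-2): L=5.3802, (cx,cy)=(0.4844,-0.8749)
solve A·x = −loads:
  F[0-1] = +304.1806 N (tension)
  F[0-2] = +193.8747 N (tension)
  F[1-2] = -400.2664 N (compression)
  Rx@0 = -371.7800 N
  Ry@0 = -246.7296 N
  Ry@2 = +350.1796 N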